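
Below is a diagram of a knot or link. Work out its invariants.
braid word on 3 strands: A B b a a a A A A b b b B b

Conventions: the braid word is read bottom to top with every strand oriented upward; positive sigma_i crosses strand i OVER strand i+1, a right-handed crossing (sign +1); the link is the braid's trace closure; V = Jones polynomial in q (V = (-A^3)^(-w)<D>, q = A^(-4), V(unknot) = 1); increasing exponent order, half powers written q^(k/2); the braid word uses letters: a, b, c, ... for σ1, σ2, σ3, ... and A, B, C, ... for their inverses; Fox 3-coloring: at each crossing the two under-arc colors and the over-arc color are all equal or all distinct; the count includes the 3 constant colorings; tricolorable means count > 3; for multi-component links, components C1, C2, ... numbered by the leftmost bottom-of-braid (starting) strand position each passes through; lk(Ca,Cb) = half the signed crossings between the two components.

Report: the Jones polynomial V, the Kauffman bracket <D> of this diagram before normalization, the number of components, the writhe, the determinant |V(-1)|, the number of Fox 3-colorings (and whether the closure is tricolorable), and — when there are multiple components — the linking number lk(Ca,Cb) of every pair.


V = q + q^3 - q^4
<D> = -A^-10 + A^-6 + A^2 (w = +2)
1 component over 14 crossings, w = +2
9 Fox colorings among 3^14, |V(-1)| = 3: tricolorable
why: w = +2 (over 14 crossings) is diagram-only; (-A^3)^(-2) removes it from V


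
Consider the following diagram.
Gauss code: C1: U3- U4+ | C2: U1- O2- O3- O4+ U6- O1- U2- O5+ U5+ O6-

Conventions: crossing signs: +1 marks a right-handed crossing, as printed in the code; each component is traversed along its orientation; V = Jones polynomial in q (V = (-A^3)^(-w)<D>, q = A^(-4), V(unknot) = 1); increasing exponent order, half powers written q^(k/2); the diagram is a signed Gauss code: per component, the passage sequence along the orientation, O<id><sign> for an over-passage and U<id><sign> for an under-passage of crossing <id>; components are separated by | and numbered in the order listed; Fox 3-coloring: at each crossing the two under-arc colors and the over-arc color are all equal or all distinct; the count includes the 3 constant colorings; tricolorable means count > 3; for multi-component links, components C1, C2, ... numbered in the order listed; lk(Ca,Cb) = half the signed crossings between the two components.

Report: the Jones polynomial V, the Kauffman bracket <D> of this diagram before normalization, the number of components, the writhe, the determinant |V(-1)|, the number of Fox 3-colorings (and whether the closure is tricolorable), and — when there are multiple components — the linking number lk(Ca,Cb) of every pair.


V(q) = q^(-9/2) - q^(-5/2) - q^(-3/2) - q^(-1/2)
bracket: -A^-4 - 1 - A^4 + A^12, w = -2
2 components, writhe -2, over 6 crossings
lk(C1,C2) = 0
det 0, colorings 27 of 3^6 — tricolorable
observation: span 4 respects span(V) <= c + mu - 1 = 7 for this 2-component diagram


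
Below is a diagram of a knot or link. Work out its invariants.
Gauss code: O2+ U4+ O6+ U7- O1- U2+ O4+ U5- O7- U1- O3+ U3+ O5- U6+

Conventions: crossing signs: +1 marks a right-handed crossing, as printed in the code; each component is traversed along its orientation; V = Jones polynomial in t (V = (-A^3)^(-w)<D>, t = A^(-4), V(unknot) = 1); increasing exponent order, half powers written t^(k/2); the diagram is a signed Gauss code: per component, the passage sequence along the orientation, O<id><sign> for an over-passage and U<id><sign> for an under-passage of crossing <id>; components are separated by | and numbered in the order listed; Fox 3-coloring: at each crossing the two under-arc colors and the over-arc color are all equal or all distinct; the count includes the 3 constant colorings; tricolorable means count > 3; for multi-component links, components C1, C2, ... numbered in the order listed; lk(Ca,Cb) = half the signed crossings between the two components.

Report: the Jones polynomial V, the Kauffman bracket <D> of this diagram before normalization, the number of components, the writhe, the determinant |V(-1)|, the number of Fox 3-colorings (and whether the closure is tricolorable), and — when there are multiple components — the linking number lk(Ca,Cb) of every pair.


V(t) = -t^-3 + 2t^-2 - 2t^-1 + 3 - 2t + 2t^2 - t^3
bracket: A^-9 - 2A^-5 + 2A^-1 - 3A^3 + 2A^7 - 2A^11 + A^15, w = +1
1 component, writhe +1, over 7 crossings
det 13, colorings 3 of 3^7 — not tricolorable
observation: V is palindromic (span 6, det 13): t -> 1/t fixes it; necessary, not sufficient, for amphichirality


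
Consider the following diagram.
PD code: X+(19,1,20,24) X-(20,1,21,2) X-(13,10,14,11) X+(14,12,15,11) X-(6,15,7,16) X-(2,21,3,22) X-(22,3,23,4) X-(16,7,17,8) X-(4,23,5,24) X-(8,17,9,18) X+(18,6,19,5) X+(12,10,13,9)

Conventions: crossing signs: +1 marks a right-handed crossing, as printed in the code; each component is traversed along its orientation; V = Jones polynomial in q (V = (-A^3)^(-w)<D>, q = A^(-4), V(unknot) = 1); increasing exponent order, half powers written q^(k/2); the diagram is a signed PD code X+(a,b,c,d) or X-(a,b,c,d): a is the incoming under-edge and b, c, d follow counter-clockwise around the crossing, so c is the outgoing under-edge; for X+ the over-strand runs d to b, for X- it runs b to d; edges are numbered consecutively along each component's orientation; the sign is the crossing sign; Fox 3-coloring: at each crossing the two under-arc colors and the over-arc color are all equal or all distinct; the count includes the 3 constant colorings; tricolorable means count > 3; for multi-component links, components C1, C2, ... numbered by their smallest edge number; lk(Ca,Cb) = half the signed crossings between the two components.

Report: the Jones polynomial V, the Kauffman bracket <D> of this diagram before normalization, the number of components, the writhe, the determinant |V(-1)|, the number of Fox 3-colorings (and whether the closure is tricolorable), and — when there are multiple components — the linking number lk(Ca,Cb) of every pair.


Jones polynomial: V(q) = q^-8 - 2q^-7 + q^-6 - 2q^-5 + 2q^-4 + q^-2
<D> = A^-4 + 2A^4 - 2A^8 + A^12 - 2A^16 + A^20; writhe -4
components 1, writhe -4 (12 crossings)
3-colorings: 27 of 3^12, det 9 — tricolorable
note: w = -4 shifts under R1 moves; the (-A^3)^(4) factor cancels that in V


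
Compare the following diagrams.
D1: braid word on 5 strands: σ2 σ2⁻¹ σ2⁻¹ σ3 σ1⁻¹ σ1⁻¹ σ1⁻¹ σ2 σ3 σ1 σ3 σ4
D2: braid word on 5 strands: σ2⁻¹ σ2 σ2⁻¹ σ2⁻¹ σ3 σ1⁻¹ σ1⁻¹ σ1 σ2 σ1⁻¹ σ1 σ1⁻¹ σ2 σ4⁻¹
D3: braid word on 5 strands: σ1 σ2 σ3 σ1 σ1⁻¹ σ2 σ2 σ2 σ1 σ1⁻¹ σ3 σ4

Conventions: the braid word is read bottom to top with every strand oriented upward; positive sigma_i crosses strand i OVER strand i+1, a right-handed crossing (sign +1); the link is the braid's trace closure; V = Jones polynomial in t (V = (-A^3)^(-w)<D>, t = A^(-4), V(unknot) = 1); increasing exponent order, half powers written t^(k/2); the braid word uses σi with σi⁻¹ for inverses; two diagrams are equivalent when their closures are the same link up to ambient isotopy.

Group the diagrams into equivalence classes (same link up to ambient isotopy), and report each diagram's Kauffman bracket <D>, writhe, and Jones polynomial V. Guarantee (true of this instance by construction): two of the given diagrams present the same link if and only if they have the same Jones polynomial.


classes: {D1} | {D2} | {D3}
V(D1) = -t^-3 + 2t^-2 - 2t^-1 + 3 - 2t + 2t^2 - t^3  [12 crossings, <D> = -A^-6 + 2A^-2 - 2A^2 + 3A^6 - 2A^10 + 2A^14 - A^18, w = +2]
D2 (bracket A^-6; 14 crossings at w = -2): V = 1
V(D3) = t^2 + t^4 - t^5 + t^6 - t^7  (w +8, c 12, <D> = -A^-4 + 1 - A^4 + A^8 + A^16)
insight: 3 values of V(t) split the 3 diagrams


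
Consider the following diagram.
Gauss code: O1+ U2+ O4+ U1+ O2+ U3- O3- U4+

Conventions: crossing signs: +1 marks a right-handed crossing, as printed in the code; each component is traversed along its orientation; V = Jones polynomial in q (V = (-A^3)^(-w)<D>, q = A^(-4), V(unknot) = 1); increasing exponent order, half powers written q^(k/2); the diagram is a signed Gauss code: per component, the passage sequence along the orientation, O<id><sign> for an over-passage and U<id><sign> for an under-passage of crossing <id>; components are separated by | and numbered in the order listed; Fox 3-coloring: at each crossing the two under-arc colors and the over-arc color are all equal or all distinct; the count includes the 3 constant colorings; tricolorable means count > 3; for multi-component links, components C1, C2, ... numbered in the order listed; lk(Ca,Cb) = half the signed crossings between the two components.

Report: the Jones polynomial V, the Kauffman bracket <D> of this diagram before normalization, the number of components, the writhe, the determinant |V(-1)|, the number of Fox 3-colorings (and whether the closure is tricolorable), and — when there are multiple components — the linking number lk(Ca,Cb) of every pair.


V = q + q^3 - q^4
<D> = -A^-10 + A^-6 + A^2 (w = +2)
1 component over 4 crossings, w = +2
9 Fox colorings among 3^4, |V(-1)| = 3: tricolorable
why: w = +2 (over 4 crossings) is diagram-only; (-A^3)^(-2) removes it from V


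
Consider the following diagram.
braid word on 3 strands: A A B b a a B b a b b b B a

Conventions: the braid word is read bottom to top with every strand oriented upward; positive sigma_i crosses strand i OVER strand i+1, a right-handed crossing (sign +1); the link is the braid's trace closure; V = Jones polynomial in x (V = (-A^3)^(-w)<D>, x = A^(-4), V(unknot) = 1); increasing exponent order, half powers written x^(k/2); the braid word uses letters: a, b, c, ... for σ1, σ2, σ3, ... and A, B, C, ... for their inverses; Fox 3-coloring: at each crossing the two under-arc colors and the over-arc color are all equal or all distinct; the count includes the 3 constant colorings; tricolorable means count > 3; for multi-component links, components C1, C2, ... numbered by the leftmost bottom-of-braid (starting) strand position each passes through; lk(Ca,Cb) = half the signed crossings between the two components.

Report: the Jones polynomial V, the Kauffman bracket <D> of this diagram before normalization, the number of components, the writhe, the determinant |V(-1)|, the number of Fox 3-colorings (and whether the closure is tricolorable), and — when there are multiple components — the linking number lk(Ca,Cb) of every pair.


V(x) = x + 2x^3 + x^5
bracket: A^-8 + 2 + A^8, w = +4
3 components, writhe +4, over 14 crossings
lk(C1,C2) = +1
linking number lk(C1,C3) = +1
lk(C2,C3): 0
det 4, colorings 3 of 3^14 — not tricolorable
observation: w = +4 (over 14 crossings) is diagram-only; (-A^3)^(-4) removes it from V


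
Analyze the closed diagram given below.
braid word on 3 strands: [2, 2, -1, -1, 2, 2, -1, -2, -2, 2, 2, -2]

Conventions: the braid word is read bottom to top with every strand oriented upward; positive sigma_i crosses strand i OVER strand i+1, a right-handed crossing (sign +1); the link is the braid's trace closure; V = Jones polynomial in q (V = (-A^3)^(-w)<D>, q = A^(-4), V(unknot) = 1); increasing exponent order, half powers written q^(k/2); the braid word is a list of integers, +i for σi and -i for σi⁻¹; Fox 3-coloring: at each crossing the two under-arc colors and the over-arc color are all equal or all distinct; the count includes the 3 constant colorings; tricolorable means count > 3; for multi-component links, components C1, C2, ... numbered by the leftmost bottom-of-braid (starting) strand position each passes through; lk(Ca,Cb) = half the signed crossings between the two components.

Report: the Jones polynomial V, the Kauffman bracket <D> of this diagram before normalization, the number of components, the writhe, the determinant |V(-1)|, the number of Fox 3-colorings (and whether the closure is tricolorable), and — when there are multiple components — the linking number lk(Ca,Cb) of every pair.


Jones polynomial: V(q) = -q^-3 + 2q^-2 - 2q^-1 + 3 - 2q + 2q^2 - q^3
<D> = -A^-12 + 2A^-8 - 2A^-4 + 3 - 2A^4 + 2A^8 - A^12; writhe 0
components 1, writhe 0 (12 crossings)
3-colorings: 3 of 3^12, det 13 — not tricolorable
note: V spans 6 powers of q: at least 6 crossings in any diagram


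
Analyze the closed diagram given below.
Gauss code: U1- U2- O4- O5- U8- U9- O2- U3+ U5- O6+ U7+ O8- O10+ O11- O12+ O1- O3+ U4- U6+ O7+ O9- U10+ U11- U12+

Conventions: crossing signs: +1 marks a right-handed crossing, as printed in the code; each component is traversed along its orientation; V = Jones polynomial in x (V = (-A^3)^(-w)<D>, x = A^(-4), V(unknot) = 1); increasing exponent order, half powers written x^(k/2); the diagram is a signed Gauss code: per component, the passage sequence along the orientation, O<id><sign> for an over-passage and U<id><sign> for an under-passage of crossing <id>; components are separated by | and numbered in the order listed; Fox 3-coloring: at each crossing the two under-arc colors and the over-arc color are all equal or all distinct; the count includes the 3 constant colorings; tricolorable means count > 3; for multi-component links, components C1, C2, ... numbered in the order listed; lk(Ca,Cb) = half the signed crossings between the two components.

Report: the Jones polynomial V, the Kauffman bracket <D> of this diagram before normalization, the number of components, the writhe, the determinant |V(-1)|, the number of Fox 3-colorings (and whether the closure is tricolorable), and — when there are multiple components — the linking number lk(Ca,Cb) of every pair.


Jones polynomial: V(x) = -x^-5 + x^-4 - x^-3 + 2x^-2 - x^-1 + 2 - x
<D> = -A^-10 + 2A^-6 - A^-2 + 2A^2 - A^6 + A^10 - A^14; writhe -2
components 1, writhe -2 (12 crossings)
3-colorings: 9 of 3^12, det 9 — tricolorable
note: w = -2 shifts under R1 moves; the (-A^3)^(2) factor cancels that in V


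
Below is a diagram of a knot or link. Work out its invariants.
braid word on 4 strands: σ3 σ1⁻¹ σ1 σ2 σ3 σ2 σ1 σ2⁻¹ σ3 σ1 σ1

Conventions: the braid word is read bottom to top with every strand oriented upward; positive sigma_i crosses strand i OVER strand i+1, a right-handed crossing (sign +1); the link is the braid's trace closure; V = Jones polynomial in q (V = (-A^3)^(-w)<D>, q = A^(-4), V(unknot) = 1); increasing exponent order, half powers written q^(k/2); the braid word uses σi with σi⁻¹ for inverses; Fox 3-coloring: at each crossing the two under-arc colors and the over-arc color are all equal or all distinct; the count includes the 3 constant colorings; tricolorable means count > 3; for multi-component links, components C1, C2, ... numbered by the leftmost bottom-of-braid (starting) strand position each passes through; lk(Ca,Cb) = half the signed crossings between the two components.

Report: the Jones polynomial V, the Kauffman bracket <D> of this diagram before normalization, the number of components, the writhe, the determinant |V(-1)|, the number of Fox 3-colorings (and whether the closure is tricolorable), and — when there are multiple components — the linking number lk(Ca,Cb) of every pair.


V = q^2 - q^3 + 3q^4 - 3q^5 + 3q^6 - 3q^7 + 2q^8 - q^9
<D> = A^-15 - 2A^-11 + 3A^-7 - 3A^-3 + 3A - 3A^5 + A^9 - A^13 (w = +7)
1 component over 11 crossings, w = +7
3 Fox colorings among 3^11, |V(-1)| = 17: not tricolorable
why: w = +7 shifts under R1 moves; the (-A^3)^(-7) factor cancels that in V


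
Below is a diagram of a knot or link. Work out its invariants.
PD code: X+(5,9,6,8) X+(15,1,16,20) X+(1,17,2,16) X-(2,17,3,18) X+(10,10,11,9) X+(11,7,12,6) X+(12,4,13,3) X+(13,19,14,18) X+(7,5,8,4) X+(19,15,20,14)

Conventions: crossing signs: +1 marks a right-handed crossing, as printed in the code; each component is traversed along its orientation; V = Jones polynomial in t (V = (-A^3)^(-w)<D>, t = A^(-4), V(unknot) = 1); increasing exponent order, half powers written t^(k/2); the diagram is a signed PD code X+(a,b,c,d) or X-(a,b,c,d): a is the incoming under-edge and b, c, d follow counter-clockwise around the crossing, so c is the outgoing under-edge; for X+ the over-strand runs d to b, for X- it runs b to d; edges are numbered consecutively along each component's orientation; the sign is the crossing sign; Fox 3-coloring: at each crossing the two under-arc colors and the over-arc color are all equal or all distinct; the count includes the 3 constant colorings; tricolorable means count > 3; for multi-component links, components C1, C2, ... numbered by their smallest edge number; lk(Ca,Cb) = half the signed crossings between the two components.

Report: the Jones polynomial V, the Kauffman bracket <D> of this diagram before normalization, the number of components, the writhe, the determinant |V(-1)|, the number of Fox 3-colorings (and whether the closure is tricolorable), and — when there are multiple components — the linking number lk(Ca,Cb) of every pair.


Jones polynomial: V(t) = t^2 + 2t^4 - 2t^5 + t^6 - 2t^7 + t^8
<D> = A^-8 - 2A^-4 + 1 - 2A^4 + 2A^8 + A^16; writhe +8
components 1, writhe +8 (10 crossings)
3-colorings: 27 of 3^10, det 9 — tricolorable
note: w = +8 shifts under R1 moves; the (-A^3)^(-8) factor cancels that in V


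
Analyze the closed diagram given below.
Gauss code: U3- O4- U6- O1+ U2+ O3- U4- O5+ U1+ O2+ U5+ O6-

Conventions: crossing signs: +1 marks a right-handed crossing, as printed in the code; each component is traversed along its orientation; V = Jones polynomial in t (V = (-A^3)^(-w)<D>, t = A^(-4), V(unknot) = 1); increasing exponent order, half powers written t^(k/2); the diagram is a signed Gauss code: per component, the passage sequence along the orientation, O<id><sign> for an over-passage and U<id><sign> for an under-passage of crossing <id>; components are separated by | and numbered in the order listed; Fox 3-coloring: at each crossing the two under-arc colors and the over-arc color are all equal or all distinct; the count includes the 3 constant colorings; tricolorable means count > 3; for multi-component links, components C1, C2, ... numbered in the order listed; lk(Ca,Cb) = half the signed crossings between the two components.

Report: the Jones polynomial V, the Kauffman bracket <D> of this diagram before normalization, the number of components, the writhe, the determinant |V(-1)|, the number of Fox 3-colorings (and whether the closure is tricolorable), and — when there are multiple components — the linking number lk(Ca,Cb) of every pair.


V(t) = -t^-3 + 2t^-2 - 2t^-1 + 3 - 2t + 2t^2 - t^3
bracket: -A^-12 + 2A^-8 - 2A^-4 + 3 - 2A^4 + 2A^8 - A^12, w = 0
1 component, writhe 0, over 6 crossings
det 13, colorings 3 of 3^6 — not tricolorable
observation: |V(-1)| = 13: so not tricolorable, since 3 does not divide 13


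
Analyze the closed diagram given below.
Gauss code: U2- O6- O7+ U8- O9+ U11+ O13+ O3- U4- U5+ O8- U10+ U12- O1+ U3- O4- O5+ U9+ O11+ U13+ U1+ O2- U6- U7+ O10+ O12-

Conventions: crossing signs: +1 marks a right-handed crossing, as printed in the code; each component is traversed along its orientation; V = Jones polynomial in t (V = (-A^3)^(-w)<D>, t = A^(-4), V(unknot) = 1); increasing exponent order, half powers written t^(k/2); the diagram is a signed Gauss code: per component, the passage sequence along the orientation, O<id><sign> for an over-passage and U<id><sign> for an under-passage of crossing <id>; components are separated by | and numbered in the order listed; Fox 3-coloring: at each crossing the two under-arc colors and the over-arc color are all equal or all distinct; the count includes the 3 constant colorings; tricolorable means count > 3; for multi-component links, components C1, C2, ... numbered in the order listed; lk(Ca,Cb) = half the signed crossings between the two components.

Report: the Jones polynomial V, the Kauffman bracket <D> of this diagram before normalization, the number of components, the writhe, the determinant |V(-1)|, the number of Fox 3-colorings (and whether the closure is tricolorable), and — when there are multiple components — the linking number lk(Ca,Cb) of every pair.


V(t) = t + t^3 - t^4
bracket: A^-13 - A^-9 - A^-1, w = +1
1 component, writhe +1, over 13 crossings
det 3, colorings 9 of 3^13 — tricolorable
observation: w = +1 (over 13 crossings) is diagram-only; (-A^3)^(-1) removes it from V


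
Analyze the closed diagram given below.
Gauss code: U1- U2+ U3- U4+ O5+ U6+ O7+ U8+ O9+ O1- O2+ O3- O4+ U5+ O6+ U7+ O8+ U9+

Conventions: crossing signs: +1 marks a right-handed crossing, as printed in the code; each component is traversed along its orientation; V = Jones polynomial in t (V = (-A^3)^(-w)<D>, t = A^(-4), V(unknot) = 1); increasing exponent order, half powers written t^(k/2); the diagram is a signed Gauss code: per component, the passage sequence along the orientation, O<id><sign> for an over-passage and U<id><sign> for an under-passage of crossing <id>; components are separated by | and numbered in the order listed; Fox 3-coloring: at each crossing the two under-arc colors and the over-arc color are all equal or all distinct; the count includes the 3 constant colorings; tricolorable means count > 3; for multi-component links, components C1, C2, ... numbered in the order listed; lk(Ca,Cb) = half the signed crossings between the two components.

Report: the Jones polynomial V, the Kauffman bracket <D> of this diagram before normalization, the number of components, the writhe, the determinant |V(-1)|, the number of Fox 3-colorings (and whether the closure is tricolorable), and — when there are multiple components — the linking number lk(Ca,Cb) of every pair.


Jones polynomial: V(t) = t^2 + t^4 - t^5 + t^6 - t^7
<D> = A^-13 - A^-9 + A^-5 - A^-1 - A^7; writhe +5
components 1, writhe +5 (9 crossings)
3-colorings: 3 of 3^9, det 5 — not tricolorable
note: w = +5 shifts under R1 moves; the (-A^3)^(-5) factor cancels that in V


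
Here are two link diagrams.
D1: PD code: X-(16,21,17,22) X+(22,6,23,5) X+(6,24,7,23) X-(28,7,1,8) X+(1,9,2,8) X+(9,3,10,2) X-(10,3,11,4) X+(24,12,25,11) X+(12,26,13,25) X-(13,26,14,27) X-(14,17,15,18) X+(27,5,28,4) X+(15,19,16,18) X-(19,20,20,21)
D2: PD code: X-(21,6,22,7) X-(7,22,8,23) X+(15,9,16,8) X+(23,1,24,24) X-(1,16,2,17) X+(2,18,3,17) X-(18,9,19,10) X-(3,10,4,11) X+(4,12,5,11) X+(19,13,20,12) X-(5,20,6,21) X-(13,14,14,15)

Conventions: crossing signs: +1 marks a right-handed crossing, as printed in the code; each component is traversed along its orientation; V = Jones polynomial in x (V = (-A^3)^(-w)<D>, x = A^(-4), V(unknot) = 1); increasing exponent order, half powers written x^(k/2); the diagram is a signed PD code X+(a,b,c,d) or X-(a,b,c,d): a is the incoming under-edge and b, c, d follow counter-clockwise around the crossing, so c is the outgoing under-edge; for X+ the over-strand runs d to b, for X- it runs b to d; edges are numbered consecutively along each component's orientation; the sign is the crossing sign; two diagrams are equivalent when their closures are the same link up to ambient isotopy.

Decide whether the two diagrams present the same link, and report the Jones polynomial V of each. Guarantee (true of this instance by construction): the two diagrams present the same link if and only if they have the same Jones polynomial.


equivalent: no
D1 (bracket -A^-10 + A^-6 + A^2; 14 crossings at w = +2): V = x + x^3 - x^4
V(D2) = -x^-4 + x^-3 + x^-1  [12 crossings, <D> = A^-2 + A^6 - A^10, w = -2]
observation: 2 classes among 2 diagrams; unequal V(x) rules out equality


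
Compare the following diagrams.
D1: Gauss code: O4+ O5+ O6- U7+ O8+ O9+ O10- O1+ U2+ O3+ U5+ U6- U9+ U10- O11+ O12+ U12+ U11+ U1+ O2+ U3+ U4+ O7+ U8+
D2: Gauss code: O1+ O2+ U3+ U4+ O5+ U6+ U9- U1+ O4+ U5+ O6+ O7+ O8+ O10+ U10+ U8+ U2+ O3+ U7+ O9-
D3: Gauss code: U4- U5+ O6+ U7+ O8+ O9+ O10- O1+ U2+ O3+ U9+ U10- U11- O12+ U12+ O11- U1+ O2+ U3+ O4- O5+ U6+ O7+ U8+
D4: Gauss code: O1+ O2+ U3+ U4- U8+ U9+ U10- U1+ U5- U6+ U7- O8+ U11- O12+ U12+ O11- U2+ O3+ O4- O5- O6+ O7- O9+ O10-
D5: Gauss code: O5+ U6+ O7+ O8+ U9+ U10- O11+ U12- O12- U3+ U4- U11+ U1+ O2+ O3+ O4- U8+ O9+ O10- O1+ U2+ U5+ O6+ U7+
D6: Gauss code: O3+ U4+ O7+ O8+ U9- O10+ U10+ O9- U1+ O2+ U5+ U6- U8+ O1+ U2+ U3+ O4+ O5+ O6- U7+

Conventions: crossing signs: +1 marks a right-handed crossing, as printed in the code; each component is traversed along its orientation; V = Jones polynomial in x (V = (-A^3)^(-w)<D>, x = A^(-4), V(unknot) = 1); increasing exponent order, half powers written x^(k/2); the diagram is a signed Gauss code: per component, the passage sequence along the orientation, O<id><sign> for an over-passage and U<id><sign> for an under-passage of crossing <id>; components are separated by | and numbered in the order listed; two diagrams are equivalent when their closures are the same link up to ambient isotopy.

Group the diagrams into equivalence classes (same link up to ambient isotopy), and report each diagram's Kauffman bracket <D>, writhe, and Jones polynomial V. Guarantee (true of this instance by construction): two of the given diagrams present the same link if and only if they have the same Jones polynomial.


equivalence classes: {D1, D2, D3, D5, D6} | {D4}
D1 (bracket A^-8 - 2A^-4 + 1 - 2A^4 + 2A^8 + A^16; 12 crossings at w = +8): V = x^2 + 2x^4 - 2x^5 + x^6 - 2x^7 + x^8
V(D2) = x^2 + 2x^4 - 2x^5 + x^6 - 2x^7 + x^8  [10 crossings, <D> = A^-8 - 2A^-4 + 1 - 2A^4 + 2A^8 + A^16, w = +8]
V(D3) = x^2 + 2x^4 - 2x^5 + x^6 - 2x^7 + x^8  [12 crossings, <D> = A^-14 - 2A^-10 + A^-6 - 2A^-2 + 2A^2 + A^10, w = +6]
V(D4) = 1  (w +2, c 12, <D> = A^6)
V(D5) = x^2 + 2x^4 - 2x^5 + x^6 - 2x^7 + x^8  [12 crossings, <D> = A^-14 - 2A^-10 + A^-6 - 2A^-2 + 2A^2 + A^10, w = +6]
V(D6) = x^2 + 2x^4 - 2x^5 + x^6 - 2x^7 + x^8  (w +6, c 10, <D> = A^-14 - 2A^-10 + A^-6 - 2A^-2 + 2A^2 + A^10)
observation: V(x) takes 2 values over 6 diagrams, fixing the grouping


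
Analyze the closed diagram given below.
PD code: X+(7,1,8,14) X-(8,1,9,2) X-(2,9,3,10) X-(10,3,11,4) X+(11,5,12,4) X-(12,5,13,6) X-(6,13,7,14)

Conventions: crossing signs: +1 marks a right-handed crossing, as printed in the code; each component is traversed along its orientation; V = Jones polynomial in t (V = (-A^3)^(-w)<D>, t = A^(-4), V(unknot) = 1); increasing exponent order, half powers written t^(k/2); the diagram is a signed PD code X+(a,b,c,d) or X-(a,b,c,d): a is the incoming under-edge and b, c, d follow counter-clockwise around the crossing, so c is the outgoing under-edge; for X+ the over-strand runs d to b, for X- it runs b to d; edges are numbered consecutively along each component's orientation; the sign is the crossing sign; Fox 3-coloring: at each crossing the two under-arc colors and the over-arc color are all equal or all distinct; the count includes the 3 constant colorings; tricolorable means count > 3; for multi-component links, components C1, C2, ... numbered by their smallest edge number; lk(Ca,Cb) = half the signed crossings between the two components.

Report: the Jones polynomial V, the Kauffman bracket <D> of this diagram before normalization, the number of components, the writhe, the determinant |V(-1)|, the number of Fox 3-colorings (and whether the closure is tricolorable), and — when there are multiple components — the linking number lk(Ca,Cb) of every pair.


V = -t^-4 + t^-3 + t^-1
<D> = -A^-5 - A^3 + A^7 (w = -3)
1 component over 7 crossings, w = -3
9 Fox colorings among 3^7, |V(-1)| = 3: tricolorable
why: V spans 3 powers of t: at least 3 crossings in any diagram


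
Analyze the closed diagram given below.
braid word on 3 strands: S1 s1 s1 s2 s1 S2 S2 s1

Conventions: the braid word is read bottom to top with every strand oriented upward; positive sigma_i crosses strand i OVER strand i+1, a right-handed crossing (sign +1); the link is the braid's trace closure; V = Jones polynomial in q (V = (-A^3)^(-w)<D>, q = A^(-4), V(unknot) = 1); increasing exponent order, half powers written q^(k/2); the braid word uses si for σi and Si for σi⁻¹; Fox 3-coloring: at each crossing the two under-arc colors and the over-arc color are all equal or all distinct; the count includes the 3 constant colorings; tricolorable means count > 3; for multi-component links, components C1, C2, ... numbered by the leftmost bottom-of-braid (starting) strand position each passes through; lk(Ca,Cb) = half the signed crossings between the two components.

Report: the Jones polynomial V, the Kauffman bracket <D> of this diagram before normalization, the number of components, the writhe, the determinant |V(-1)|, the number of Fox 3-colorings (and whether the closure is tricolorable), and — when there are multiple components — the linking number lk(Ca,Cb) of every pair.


Jones polynomial: V(q) = 1
<D> = A^6; writhe +2
components 1, writhe +2 (8 crossings)
3-colorings: 3 of 3^8, det 1 — not tricolorable
note: |V(-1)| = 1: so not tricolorable, since 3 does not divide 1


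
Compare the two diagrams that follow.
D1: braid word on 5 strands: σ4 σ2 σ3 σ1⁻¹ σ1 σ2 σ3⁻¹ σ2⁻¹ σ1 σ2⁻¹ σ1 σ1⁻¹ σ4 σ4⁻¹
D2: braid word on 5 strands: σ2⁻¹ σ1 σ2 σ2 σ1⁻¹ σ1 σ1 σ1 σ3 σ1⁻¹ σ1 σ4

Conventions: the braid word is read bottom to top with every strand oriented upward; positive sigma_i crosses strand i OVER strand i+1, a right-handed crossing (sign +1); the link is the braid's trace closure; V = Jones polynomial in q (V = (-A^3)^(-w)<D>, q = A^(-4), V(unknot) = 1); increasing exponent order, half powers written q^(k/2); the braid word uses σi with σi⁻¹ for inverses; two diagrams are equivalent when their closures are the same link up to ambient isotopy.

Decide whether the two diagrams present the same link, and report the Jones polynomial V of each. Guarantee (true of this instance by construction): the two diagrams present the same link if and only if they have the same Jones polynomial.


equivalent: no
V(D1) = 1  (w +2, c 14, <D> = A^6)
D2 (bracket -A^-6 + A^-2 - A^2 + 2A^6 - A^10 + A^14; 12 crossings at w = +6): V = q - q^2 + 2q^3 - q^4 + q^5 - q^6
why: 2 values of V(q) split the 2 diagrams


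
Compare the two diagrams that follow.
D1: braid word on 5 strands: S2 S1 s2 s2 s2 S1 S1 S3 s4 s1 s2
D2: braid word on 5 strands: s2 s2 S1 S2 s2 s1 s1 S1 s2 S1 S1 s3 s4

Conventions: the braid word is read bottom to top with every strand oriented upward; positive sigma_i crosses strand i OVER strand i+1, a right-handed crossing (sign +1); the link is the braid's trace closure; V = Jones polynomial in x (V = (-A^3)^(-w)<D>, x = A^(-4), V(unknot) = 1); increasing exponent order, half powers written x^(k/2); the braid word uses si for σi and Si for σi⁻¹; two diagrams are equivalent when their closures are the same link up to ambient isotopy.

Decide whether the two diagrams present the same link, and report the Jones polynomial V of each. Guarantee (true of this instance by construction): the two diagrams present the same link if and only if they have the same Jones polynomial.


equivalent: yes
D1 (bracket -A^-11 + A^-7 - A^-3 + 2A + A^9; 11 crossings at w = +1): V = -x^(-3/2) - 2x^(1/2) + x^(3/2) - x^(5/2) + x^(7/2)
D2 (bracket -A^-5 + A^-1 - A^3 + 2A^7 + A^15; 13 crossings at w = +3): V = -x^(-3/2) - 2x^(1/2) + x^(3/2) - x^(5/2) + x^(7/2)
key observation: one V(x) for all 2 diagrams — one class (guaranteed)


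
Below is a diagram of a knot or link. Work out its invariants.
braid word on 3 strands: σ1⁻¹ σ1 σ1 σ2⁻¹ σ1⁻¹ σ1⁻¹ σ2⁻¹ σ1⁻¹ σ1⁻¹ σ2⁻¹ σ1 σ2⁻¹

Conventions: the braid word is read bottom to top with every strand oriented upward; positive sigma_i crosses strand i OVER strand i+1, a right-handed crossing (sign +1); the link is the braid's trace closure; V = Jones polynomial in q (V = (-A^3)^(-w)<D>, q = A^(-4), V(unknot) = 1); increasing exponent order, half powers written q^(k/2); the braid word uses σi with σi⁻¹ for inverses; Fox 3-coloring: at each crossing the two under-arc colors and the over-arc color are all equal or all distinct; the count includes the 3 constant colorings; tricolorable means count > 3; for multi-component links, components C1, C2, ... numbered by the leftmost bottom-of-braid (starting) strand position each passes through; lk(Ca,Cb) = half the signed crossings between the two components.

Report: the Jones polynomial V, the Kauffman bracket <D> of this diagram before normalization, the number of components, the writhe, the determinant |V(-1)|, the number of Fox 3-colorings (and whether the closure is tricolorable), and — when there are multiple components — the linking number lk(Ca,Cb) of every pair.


V = q^-8 - 2q^-7 + q^-6 - 2q^-5 + 2q^-4 + q^-2
<D> = A^-10 + 2A^-2 - 2A^2 + A^6 - 2A^10 + A^14 (w = -6)
1 component over 12 crossings, w = -6
27 Fox colorings among 3^12, |V(-1)| = 9: tricolorable
why: the span of V is 6, forcing >= 6 crossings in any diagram


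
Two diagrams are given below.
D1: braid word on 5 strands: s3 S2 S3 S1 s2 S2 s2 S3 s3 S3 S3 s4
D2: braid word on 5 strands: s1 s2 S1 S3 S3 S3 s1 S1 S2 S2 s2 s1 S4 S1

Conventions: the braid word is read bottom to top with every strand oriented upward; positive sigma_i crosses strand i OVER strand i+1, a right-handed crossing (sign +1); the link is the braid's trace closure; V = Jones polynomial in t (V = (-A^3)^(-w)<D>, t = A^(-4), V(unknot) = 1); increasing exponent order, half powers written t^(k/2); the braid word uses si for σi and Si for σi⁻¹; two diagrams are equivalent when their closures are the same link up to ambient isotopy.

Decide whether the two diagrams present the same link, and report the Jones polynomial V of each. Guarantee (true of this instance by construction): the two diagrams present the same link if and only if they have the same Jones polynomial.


equivalent: no
D1 (bracket A^-6; 12 crossings at w = -2): V = 1
V(D2) = -t^-4 + t^-3 + t^-1  [14 crossings, <D> = A^-8 + 1 - A^4, w = -4]
observation: comparing 2 Jones polynomials yields 2 groups


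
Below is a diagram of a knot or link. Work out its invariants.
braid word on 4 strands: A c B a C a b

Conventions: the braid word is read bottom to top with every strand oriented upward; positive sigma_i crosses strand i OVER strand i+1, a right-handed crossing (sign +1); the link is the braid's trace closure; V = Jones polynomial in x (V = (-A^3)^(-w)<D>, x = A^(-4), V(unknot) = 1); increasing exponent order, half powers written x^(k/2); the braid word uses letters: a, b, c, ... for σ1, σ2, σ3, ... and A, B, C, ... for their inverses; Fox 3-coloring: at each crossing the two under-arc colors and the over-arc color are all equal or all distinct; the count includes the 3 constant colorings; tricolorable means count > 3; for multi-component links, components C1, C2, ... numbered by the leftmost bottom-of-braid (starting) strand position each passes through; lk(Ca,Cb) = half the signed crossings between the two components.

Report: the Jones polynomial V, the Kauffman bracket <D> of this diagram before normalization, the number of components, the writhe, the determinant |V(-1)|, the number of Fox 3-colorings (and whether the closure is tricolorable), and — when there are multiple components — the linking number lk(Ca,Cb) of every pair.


Jones polynomial: V(x) = 1
<D> = -A^3; writhe +1
components 1, writhe +1 (7 crossings)
3-colorings: 3 of 3^7, det 1 — not tricolorable
note: det 1 = |V(-1)|; not divisible by 3, so not tricolorable


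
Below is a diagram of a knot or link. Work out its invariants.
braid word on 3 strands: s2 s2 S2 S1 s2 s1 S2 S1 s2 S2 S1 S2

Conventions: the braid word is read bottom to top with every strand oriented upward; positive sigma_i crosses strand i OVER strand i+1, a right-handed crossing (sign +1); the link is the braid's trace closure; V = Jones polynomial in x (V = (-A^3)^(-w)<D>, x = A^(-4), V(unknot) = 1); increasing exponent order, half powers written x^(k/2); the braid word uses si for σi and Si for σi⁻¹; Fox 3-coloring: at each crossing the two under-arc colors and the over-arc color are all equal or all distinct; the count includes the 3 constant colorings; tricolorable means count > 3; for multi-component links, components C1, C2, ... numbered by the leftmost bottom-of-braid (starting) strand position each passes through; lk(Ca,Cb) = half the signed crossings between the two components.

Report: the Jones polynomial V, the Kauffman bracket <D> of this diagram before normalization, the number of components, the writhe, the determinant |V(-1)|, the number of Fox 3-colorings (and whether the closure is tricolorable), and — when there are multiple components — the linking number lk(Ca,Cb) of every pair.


V = -x^-4 + x^-3 + x^-1
<D> = A^-2 + A^6 - A^10 (w = -2)
1 component over 12 crossings, w = -2
9 Fox colorings among 3^12, |V(-1)| = 3: tricolorable
why: w = -2 shifts under R1 moves; the (-A^3)^(2) factor cancels that in V


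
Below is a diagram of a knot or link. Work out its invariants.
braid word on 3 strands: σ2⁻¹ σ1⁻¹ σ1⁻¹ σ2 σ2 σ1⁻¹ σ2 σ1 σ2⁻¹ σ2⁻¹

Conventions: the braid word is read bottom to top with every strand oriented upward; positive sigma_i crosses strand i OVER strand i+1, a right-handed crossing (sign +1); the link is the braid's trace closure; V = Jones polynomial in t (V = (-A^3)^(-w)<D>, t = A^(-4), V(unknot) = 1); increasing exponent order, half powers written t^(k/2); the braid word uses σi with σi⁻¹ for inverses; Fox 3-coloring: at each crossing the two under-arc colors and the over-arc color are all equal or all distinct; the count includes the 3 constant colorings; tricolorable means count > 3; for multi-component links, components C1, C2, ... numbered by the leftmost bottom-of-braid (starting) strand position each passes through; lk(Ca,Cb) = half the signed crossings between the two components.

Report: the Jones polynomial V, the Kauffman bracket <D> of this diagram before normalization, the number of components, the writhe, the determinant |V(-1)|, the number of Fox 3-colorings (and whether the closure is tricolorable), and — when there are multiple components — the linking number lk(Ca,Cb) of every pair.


V = -t^-6 + 2t^-5 - 3t^-4 + 4t^-3 - 4t^-2 + 4t^-1 - 2 + 2t - t^2
<D> = -A^-14 + 2A^-10 - 2A^-6 + 4A^-2 - 4A^2 + 4A^6 - 3A^10 + 2A^14 - A^18 (w = -2)
1 component over 10 crossings, w = -2
3 Fox colorings among 3^10, |V(-1)| = 23: not tricolorable
why: w = -2 shifts under R1 moves; the (-A^3)^(2) factor cancels that in V


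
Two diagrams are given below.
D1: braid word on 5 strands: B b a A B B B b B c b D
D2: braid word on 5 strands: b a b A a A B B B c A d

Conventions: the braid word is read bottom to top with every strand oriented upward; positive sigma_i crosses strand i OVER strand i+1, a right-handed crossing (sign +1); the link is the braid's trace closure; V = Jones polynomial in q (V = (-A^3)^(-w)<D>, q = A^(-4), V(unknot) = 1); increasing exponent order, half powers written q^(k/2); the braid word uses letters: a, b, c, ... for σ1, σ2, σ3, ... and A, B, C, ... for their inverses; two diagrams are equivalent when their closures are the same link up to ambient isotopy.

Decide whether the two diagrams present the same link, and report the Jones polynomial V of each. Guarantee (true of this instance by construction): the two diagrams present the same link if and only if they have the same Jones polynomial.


equivalent: yes
D1 (bracket A^-6 + A^-2 + A^2 + A^6; 12 crossings at w = -2): V = q^-3 + q^-2 + q^-1 + 1
V(D2) = q^-3 + q^-2 + q^-1 + 1  (w 0, c 12, <D> = 1 + A^4 + A^8 + A^12)
key observation: D2 (12 crossings) and D1 (12) are Markov-related braid presentations


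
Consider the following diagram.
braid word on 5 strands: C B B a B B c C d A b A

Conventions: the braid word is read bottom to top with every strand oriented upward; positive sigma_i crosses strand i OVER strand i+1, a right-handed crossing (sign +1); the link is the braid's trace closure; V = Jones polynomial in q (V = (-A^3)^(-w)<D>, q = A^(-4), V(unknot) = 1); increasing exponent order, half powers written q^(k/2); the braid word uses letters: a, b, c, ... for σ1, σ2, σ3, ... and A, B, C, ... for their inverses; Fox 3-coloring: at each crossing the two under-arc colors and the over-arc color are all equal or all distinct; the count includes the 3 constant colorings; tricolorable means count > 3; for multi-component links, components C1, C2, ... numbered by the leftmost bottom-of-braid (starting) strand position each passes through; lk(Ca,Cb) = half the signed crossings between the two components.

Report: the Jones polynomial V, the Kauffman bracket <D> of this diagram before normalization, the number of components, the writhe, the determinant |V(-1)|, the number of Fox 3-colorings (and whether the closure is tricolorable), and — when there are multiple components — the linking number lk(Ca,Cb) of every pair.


V = q^-7 - 2q^-6 + 2q^-5 - 3q^-4 + 3q^-3 - 2q^-2 + 2q^-1
<D> = 2A^-8 - 2A^-4 + 3 - 3A^4 + 2A^8 - 2A^12 + A^16 (w = -4)
1 component over 12 crossings, w = -4
9 Fox colorings among 3^12, |V(-1)| = 15: tricolorable
why: det 15 = |V(-1)|; divisible by 3, so tricolorable
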